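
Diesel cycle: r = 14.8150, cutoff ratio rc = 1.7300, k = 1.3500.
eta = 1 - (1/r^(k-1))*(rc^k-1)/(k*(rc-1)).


r^(k-1) = 2.5689
rc^k = 2.0959
eta = 0.5671 = 56.7135%

56.7135%


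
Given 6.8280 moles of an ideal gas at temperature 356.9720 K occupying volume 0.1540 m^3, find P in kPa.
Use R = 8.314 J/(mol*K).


P = nRT/V = 6.8280 * 8.314 * 356.9720 / 0.1540
= 20264.5836 / 0.1540 = 131588.2055 Pa = 131.5882 kPa

131.5882 kPa


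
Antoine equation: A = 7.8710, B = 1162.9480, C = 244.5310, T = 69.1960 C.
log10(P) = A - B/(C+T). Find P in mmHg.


C+T = 313.7270
B/(C+T) = 3.7069
log10(P) = 7.8710 - 3.7069 = 4.1641
P = 10^4.1641 = 14592.2106 mmHg

14592.2106 mmHg


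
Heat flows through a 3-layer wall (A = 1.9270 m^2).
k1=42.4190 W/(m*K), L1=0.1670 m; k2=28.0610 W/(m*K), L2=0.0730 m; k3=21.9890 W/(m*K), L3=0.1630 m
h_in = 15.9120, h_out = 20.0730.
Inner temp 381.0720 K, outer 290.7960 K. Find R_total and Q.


R_conv_in = 1/(15.9120*1.9270) = 0.0326
R_1 = 0.1670/(42.4190*1.9270) = 0.0020
R_2 = 0.0730/(28.0610*1.9270) = 0.0014
R_3 = 0.1630/(21.9890*1.9270) = 0.0038
R_conv_out = 1/(20.0730*1.9270) = 0.0259
R_total = 0.0657 K/W
Q = 90.2760 / 0.0657 = 1373.9434 W

R_total = 0.0657 K/W, Q = 1373.9434 W


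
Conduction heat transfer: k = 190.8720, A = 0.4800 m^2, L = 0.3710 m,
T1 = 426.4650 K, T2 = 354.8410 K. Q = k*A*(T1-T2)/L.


dT = 71.6240 K
Q = 190.8720 * 0.4800 * 71.6240 / 0.3710 = 17687.5680 W

17687.5680 W


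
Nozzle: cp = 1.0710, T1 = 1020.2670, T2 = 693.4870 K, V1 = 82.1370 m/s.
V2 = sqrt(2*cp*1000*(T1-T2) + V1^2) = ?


dT = 326.7800 K
2*cp*1000*dT = 699962.7600
V1^2 = 6746.4868
V2 = sqrt(706709.2468) = 840.6600 m/s

840.6600 m/s


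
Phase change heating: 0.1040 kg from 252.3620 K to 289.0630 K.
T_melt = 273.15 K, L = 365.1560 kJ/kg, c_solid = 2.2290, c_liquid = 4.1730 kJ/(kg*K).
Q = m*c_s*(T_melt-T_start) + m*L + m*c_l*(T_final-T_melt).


Q1 (sensible, solid) = 0.1040 * 2.2290 * 20.7880 = 4.8190 kJ
Q2 (latent) = 0.1040 * 365.1560 = 37.9762 kJ
Q3 (sensible, liquid) = 0.1040 * 4.1730 * 15.9130 = 6.9061 kJ
Q_total = 49.7013 kJ

49.7013 kJ


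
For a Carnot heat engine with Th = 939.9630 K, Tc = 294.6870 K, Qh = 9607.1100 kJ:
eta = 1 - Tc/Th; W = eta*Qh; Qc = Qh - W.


eta = 1 - 294.6870/939.9630 = 0.6865
W = 0.6865 * 9607.1100 = 6595.1931 kJ
Qc = 9607.1100 - 6595.1931 = 3011.9169 kJ

eta = 68.6491%, W = 6595.1931 kJ, Qc = 3011.9169 kJ


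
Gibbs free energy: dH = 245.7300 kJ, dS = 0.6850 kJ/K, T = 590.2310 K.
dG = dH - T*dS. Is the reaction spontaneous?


T*dS = 590.2310 * 0.6850 = 404.3082 kJ
dG = 245.7300 - 404.3082 = -158.5782 kJ (spontaneous)

dG = -158.5782 kJ, spontaneous


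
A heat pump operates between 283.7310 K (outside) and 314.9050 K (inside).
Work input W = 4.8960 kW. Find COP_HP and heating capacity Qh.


COP = 314.9050 / 31.1740 = 10.1015
Qh = 10.1015 * 4.8960 = 49.4571 kW

COP = 10.1015, Qh = 49.4571 kW


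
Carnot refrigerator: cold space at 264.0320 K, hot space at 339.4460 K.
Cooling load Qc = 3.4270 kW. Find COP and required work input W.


COP = 264.0320 / 75.4140 = 3.5011
W = 3.4270 / 3.5011 = 0.9788 kW

COP = 3.5011, W = 0.9788 kW


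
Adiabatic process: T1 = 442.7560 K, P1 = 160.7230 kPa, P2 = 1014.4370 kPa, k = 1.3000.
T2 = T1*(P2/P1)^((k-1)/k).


(k-1)/k = 0.2308
(P2/P1)^exp = 1.5299
T2 = 442.7560 * 1.5299 = 677.3510 K

677.3510 K


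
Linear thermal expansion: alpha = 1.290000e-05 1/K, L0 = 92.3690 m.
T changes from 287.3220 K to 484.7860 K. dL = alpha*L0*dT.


dT = 197.4640 K
dL = 1.290000e-05 * 92.3690 * 197.4640 = 0.235290 m
L_final = 92.604290 m

dL = 0.235290 m


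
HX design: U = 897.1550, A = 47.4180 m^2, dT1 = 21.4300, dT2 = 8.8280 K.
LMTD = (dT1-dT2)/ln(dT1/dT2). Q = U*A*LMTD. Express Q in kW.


LMTD = 14.2096 K
Q = 897.1550 * 47.4180 * 14.2096 = 604496.0895 W = 604.4961 kW

604.4961 kW


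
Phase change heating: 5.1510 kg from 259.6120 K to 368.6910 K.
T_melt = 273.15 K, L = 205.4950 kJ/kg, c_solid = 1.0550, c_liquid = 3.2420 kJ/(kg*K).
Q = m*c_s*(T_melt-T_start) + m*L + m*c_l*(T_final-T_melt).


Q1 (sensible, solid) = 5.1510 * 1.0550 * 13.5380 = 73.5696 kJ
Q2 (latent) = 5.1510 * 205.4950 = 1058.5047 kJ
Q3 (sensible, liquid) = 5.1510 * 3.2420 * 95.5410 = 1595.4909 kJ
Q_total = 2727.5653 kJ

2727.5653 kJ


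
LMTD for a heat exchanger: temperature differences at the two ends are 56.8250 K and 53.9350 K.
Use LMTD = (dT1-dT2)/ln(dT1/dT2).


dT1/dT2 = 1.0536
ln(dT1/dT2) = 0.0522
LMTD = 2.8900 / 0.0522 = 55.3674 K

55.3674 K


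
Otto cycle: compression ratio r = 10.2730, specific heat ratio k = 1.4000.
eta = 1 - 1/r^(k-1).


r^(k-1) = 2.5391
eta = 1 - 1/2.5391 = 0.6062 = 60.6159%

60.6159%


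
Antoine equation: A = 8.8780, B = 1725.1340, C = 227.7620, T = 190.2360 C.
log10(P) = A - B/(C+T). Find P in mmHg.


C+T = 417.9980
B/(C+T) = 4.1271
log10(P) = 8.8780 - 4.1271 = 4.7509
P = 10^4.7509 = 56346.3022 mmHg

56346.3022 mmHg


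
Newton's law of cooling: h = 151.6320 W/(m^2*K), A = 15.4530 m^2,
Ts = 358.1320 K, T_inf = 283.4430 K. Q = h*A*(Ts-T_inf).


dT = 74.6890 K
Q = 151.6320 * 15.4530 * 74.6890 = 175008.9715 W

175008.9715 W


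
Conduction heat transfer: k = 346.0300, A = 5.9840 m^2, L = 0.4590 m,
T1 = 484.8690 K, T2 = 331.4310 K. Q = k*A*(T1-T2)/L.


dT = 153.4380 K
Q = 346.0300 * 5.9840 * 153.4380 / 0.4590 = 692190.4149 W

692190.4149 W


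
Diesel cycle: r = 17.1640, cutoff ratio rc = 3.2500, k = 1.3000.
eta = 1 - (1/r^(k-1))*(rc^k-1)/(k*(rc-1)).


r^(k-1) = 2.3463
rc^k = 4.6286
eta = 0.4713 = 47.1280%

47.1280%


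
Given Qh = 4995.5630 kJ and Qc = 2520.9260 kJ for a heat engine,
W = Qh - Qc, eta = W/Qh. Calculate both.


W = 4995.5630 - 2520.9260 = 2474.6370 kJ
eta = 2474.6370 / 4995.5630 = 0.4954 = 49.5367%

W = 2474.6370 kJ, eta = 49.5367%


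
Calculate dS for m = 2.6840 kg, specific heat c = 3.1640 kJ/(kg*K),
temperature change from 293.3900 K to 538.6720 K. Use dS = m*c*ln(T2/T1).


T2/T1 = 1.8360
ln(T2/T1) = 0.6076
dS = 2.6840 * 3.1640 * 0.6076 = 5.1599 kJ/K

5.1599 kJ/K


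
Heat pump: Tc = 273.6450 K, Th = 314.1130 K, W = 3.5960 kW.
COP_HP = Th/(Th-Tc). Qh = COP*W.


COP = 314.1130 / 40.4680 = 7.7620
Qh = 7.7620 * 3.5960 = 27.9122 kW

COP = 7.7620, Qh = 27.9122 kW


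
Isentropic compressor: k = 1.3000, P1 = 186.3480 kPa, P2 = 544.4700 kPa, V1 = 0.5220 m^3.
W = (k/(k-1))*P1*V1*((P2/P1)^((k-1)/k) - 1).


(k-1)/k = 0.2308
(P2/P1)^exp = 1.2807
W = 4.3333 * 186.3480 * 0.5220 * (1.2807 - 1) = 118.3330 kJ

118.3330 kJ


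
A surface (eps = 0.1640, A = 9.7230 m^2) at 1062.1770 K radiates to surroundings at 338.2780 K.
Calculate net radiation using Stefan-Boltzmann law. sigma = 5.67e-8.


T^4 = 1.2729e+12
Tsurr^4 = 1.3095e+10
Q = 0.1640 * 5.67e-8 * 9.7230 * 1.2598e+12 = 113900.0319 W

113900.0319 W


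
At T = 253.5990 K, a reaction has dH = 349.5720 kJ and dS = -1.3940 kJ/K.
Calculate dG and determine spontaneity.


T*dS = 253.5990 * -1.3940 = -353.5170 kJ
dG = 349.5720 + 353.5170 = 703.0890 kJ (non-spontaneous)

dG = 703.0890 kJ, non-spontaneous


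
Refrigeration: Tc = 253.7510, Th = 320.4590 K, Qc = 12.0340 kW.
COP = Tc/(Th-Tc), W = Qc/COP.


COP = 253.7510 / 66.7080 = 3.8039
W = 12.0340 / 3.8039 = 3.1636 kW

COP = 3.8039, W = 3.1636 kW


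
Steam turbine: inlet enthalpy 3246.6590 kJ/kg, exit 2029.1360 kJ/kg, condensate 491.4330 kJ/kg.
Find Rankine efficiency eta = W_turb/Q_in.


W = 1217.5230 kJ/kg
Q_in = 2755.2260 kJ/kg
eta = 0.4419 = 44.1896%

eta = 44.1896%


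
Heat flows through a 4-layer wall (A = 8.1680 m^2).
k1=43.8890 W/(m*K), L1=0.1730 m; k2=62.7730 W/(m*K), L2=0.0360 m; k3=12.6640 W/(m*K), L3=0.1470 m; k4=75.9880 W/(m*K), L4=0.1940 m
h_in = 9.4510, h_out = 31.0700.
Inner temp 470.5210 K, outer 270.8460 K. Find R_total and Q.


R_conv_in = 1/(9.4510*8.1680) = 0.0130
R_1 = 0.1730/(43.8890*8.1680) = 0.0005
R_2 = 0.0360/(62.7730*8.1680) = 7.0212e-05
R_3 = 0.1470/(12.6640*8.1680) = 0.0014
R_4 = 0.1940/(75.9880*8.1680) = 0.0003
R_conv_out = 1/(31.0700*8.1680) = 0.0039
R_total = 0.0192 K/W
Q = 199.6750 / 0.0192 = 10410.0487 W

R_total = 0.0192 K/W, Q = 10410.0487 W


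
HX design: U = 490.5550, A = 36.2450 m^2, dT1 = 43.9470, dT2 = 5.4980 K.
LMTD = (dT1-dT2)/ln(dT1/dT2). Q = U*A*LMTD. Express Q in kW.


LMTD = 18.4975 K
Q = 490.5550 * 36.2450 * 18.4975 = 328889.4499 W = 328.8894 kW

328.8894 kW


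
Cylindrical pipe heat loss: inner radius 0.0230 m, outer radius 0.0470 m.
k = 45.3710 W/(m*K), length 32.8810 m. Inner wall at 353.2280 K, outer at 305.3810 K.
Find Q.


dT = 47.8470 K
ln(ro/ri) = 0.7147
Q = 2*pi*45.3710*32.8810*47.8470 / 0.7147 = 627570.4616 W

627570.4616 W


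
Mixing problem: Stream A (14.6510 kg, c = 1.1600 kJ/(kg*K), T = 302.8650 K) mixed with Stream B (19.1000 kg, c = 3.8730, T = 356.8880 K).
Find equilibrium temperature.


num = 31547.7791
den = 90.9695
Tf = 346.7953 K

346.7953 K


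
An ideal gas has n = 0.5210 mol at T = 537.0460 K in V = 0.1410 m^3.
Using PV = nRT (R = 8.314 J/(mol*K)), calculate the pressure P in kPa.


P = nRT/V = 0.5210 * 8.314 * 537.0460 / 0.1410
= 2326.2652 / 0.1410 = 16498.3350 Pa = 16.4983 kPa

16.4983 kPa


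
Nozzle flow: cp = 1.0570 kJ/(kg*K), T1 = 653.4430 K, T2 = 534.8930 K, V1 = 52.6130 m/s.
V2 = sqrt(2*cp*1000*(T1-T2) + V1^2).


dT = 118.5500 K
2*cp*1000*dT = 250614.7000
V1^2 = 2768.1278
V2 = sqrt(253382.8278) = 503.3715 m/s

503.3715 m/s


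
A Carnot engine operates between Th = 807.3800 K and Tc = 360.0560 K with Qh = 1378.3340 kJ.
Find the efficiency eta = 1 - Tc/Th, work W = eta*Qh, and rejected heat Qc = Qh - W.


eta = 1 - 360.0560/807.3800 = 0.5540
W = 0.5540 * 1378.3340 = 763.6576 kJ
Qc = 1378.3340 - 763.6576 = 614.6764 kJ

eta = 55.4044%, W = 763.6576 kJ, Qc = 614.6764 kJ


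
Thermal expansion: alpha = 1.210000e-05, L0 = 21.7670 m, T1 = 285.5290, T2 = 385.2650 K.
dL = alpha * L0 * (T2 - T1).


dT = 99.7360 K
dL = 1.210000e-05 * 21.7670 * 99.7360 = 0.026269 m
L_final = 21.793269 m

dL = 0.026269 m


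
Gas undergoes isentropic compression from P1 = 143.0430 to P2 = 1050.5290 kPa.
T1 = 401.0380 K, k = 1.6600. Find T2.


(k-1)/k = 0.3976
(P2/P1)^exp = 2.2095
T2 = 401.0380 * 2.2095 = 886.0852 K

886.0852 K


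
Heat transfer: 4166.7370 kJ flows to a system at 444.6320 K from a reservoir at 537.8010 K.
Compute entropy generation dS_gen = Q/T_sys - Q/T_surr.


dS_sys = 4166.7370/444.6320 = 9.3712 kJ/K
dS_surr = -4166.7370/537.8010 = -7.7477 kJ/K
dS_gen = 9.3712 - 7.7477 = 1.6235 kJ/K (irreversible)

dS_gen = 1.6235 kJ/K, irreversible


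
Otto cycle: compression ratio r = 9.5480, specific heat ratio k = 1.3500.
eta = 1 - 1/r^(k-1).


r^(k-1) = 2.2028
eta = 1 - 1/2.2028 = 0.5460 = 54.6026%

54.6026%


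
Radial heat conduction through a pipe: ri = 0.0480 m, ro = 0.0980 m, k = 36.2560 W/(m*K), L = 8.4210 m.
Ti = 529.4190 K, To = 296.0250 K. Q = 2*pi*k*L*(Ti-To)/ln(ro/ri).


dT = 233.3940 K
ln(ro/ri) = 0.7138
Q = 2*pi*36.2560*8.4210*233.3940 / 0.7138 = 627273.5422 W

627273.5422 W


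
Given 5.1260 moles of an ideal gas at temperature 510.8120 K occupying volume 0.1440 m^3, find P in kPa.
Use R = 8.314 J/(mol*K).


P = nRT/V = 5.1260 * 8.314 * 510.8120 / 0.1440
= 21769.5631 / 0.1440 = 151177.5215 Pa = 151.1775 kPa

151.1775 kPa


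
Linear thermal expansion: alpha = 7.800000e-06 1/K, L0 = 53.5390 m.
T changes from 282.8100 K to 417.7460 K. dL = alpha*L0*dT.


dT = 134.9360 K
dL = 7.800000e-06 * 53.5390 * 134.9360 = 0.056350 m
L_final = 53.595350 m

dL = 0.056350 m


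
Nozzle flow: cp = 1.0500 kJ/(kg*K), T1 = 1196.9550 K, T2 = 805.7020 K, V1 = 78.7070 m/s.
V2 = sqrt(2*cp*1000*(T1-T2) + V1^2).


dT = 391.2530 K
2*cp*1000*dT = 821631.3000
V1^2 = 6194.7918
V2 = sqrt(827826.0918) = 909.8495 m/s

909.8495 m/s


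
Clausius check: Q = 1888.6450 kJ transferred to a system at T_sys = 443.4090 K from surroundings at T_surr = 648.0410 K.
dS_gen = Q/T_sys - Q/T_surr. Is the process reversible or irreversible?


dS_sys = 1888.6450/443.4090 = 4.2594 kJ/K
dS_surr = -1888.6450/648.0410 = -2.9144 kJ/K
dS_gen = 4.2594 - 2.9144 = 1.3450 kJ/K (irreversible)

dS_gen = 1.3450 kJ/K, irreversible


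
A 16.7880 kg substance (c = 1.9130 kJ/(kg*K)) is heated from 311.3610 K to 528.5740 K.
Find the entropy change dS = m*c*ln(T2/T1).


T2/T1 = 1.6976
ln(T2/T1) = 0.5292
dS = 16.7880 * 1.9130 * 0.5292 = 16.9965 kJ/K

16.9965 kJ/K


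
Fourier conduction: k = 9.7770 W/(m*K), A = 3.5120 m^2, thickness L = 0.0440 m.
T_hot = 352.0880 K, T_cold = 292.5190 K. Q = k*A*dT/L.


dT = 59.5690 K
Q = 9.7770 * 3.5120 * 59.5690 / 0.0440 = 46486.5970 W

46486.5970 W


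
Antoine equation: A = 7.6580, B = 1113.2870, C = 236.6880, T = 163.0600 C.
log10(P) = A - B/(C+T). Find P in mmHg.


C+T = 399.7480
B/(C+T) = 2.7850
log10(P) = 7.6580 - 2.7850 = 4.8730
P = 10^4.8730 = 74649.6830 mmHg

74649.6830 mmHg


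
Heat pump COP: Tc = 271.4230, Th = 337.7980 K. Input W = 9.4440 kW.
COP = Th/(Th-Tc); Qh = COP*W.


COP = 337.7980 / 66.3750 = 5.0892
Qh = 5.0892 * 9.4440 = 48.0627 kW

COP = 5.0892, Qh = 48.0627 kW


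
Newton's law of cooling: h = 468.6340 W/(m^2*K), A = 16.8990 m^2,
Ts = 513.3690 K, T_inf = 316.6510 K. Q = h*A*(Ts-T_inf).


dT = 196.7180 K
Q = 468.6340 * 16.8990 * 196.7180 = 1557897.5715 W

1557897.5715 W


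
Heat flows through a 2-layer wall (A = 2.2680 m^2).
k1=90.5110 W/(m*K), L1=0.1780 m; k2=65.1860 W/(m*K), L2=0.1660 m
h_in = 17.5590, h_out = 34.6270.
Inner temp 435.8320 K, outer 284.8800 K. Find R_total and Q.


R_conv_in = 1/(17.5590*2.2680) = 0.0251
R_1 = 0.1780/(90.5110*2.2680) = 0.0009
R_2 = 0.1660/(65.1860*2.2680) = 0.0011
R_conv_out = 1/(34.6270*2.2680) = 0.0127
R_total = 0.0398 K/W
Q = 150.9520 / 0.0398 = 3789.5388 W

R_total = 0.0398 K/W, Q = 3789.5388 W


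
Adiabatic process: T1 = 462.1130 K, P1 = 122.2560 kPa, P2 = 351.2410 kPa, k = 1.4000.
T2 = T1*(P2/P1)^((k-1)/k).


(k-1)/k = 0.2857
(P2/P1)^exp = 1.3519
T2 = 462.1130 * 1.3519 = 624.7425 K

624.7425 K


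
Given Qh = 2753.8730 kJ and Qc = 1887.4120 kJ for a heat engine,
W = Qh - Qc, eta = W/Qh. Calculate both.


W = 2753.8730 - 1887.4120 = 866.4610 kJ
eta = 866.4610 / 2753.8730 = 0.3146 = 31.4634%

W = 866.4610 kJ, eta = 31.4634%


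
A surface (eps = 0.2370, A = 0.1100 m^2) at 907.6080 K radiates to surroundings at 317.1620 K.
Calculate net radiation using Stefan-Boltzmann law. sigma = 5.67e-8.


T^4 = 6.7857e+11
Tsurr^4 = 1.0119e+10
Q = 0.2370 * 5.67e-8 * 0.1100 * 6.6845e+11 = 988.0808 W

988.0808 W


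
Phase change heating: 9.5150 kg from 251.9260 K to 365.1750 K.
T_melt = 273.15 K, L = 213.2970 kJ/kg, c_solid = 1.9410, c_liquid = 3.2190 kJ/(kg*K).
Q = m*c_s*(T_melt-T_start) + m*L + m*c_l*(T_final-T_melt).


Q1 (sensible, solid) = 9.5150 * 1.9410 * 21.2240 = 391.9779 kJ
Q2 (latent) = 9.5150 * 213.2970 = 2029.5210 kJ
Q3 (sensible, liquid) = 9.5150 * 3.2190 * 92.0250 = 2818.6139 kJ
Q_total = 5240.1128 kJ

5240.1128 kJ


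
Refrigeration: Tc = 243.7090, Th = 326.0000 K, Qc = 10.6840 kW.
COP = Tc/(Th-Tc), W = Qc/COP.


COP = 243.7090 / 82.2910 = 2.9616
W = 10.6840 / 2.9616 = 3.6076 kW

COP = 2.9616, W = 3.6076 kW


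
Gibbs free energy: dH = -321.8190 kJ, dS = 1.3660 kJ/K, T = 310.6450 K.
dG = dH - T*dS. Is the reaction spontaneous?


T*dS = 310.6450 * 1.3660 = 424.3411 kJ
dG = -321.8190 - 424.3411 = -746.1601 kJ (spontaneous)

dG = -746.1601 kJ, spontaneous


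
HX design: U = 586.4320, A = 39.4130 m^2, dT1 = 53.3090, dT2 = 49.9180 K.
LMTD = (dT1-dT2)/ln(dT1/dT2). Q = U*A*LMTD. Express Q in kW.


LMTD = 51.5949 K
Q = 586.4320 * 39.4130 * 51.5949 = 1192515.8849 W = 1192.5159 kW

1192.5159 kW


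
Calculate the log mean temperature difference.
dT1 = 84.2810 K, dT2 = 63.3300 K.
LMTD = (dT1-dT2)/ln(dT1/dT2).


dT1/dT2 = 1.3308
ln(dT1/dT2) = 0.2858
LMTD = 20.9510 / 0.2858 = 73.3072 K

73.3072 K


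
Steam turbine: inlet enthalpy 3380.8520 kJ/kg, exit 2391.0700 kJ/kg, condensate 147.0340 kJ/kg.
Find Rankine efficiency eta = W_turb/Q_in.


W = 989.7820 kJ/kg
Q_in = 3233.8180 kJ/kg
eta = 0.3061 = 30.6072%

eta = 30.6072%


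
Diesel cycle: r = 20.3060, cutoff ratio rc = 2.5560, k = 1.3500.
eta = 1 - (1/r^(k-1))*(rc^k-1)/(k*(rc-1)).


r^(k-1) = 2.8686
rc^k = 3.5498
eta = 0.5768 = 57.6846%

57.6846%


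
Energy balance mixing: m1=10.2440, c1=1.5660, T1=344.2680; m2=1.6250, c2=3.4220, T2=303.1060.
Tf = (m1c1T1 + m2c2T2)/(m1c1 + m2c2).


num = 7208.2797
den = 21.6029
Tf = 333.6726 K

333.6726 K


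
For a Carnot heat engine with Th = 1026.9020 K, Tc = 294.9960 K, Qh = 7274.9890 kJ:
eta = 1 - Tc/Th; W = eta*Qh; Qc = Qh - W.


eta = 1 - 294.9960/1026.9020 = 0.7127
W = 0.7127 * 7274.9890 = 5185.1181 kJ
Qc = 7274.9890 - 5185.1181 = 2089.8709 kJ

eta = 71.2732%, W = 5185.1181 kJ, Qc = 2089.8709 kJ


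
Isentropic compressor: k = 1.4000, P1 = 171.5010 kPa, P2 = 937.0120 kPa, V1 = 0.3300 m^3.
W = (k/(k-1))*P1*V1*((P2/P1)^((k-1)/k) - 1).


(k-1)/k = 0.2857
(P2/P1)^exp = 1.6245
W = 3.5000 * 171.5010 * 0.3300 * (1.6245 - 1) = 123.6947 kJ

123.6947 kJ


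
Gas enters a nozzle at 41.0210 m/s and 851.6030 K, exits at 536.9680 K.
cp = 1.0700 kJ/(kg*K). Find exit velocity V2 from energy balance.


dT = 314.6350 K
2*cp*1000*dT = 673318.9000
V1^2 = 1682.7224
V2 = sqrt(675001.6224) = 821.5848 m/s

821.5848 m/s


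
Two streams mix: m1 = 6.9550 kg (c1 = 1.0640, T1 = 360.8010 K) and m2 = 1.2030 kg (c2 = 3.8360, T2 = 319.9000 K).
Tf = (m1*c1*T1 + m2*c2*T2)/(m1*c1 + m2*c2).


num = 4146.2158
den = 12.0148
Tf = 345.0916 K

345.0916 K


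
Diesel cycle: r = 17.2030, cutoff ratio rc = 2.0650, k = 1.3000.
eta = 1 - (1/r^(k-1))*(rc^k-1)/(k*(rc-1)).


r^(k-1) = 2.3479
rc^k = 2.5668
eta = 0.5180 = 51.8001%

51.8001%


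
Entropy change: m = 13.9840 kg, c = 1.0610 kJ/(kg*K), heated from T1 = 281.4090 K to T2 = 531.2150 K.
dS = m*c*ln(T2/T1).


T2/T1 = 1.8877
ln(T2/T1) = 0.6354
dS = 13.9840 * 1.0610 * 0.6354 = 9.4268 kJ/K

9.4268 kJ/K


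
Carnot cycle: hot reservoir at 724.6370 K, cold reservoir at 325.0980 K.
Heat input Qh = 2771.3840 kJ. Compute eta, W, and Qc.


eta = 1 - 325.0980/724.6370 = 0.5514
W = 0.5514 * 2771.3840 = 1528.0423 kJ
Qc = 2771.3840 - 1528.0423 = 1243.3417 kJ

eta = 55.1364%, W = 1528.0423 kJ, Qc = 1243.3417 kJ


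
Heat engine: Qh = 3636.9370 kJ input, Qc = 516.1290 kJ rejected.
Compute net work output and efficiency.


W = 3636.9370 - 516.1290 = 3120.8080 kJ
eta = 3120.8080 / 3636.9370 = 0.8581 = 85.8087%

W = 3120.8080 kJ, eta = 85.8087%


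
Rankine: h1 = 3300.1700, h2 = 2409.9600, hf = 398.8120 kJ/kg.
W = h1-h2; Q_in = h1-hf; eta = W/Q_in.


W = 890.2100 kJ/kg
Q_in = 2901.3580 kJ/kg
eta = 0.3068 = 30.6825%

eta = 30.6825%


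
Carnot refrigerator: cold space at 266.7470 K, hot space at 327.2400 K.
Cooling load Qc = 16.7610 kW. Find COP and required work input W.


COP = 266.7470 / 60.4930 = 4.4096
W = 16.7610 / 4.4096 = 3.8011 kW

COP = 4.4096, W = 3.8011 kW


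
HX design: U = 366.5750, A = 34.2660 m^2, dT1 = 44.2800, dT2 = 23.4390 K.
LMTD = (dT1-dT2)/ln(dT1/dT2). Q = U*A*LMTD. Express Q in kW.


LMTD = 32.7621 K
Q = 366.5750 * 34.2660 * 32.7621 = 411526.3960 W = 411.5264 kW

411.5264 kW


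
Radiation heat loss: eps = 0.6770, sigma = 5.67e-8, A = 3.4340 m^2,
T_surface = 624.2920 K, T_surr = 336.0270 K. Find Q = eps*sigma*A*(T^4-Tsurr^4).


T^4 = 1.5190e+11
Tsurr^4 = 1.2750e+10
Q = 0.6770 * 5.67e-8 * 3.4340 * 1.3915e+11 = 18342.1042 W

18342.1042 W


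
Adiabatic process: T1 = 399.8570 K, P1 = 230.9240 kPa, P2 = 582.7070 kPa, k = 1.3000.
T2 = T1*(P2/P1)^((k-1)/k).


(k-1)/k = 0.2308
(P2/P1)^exp = 1.2381
T2 = 399.8570 * 1.2381 = 495.0734 K

495.0734 K


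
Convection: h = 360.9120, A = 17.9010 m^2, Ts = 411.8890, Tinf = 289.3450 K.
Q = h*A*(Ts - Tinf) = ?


dT = 122.5440 K
Q = 360.9120 * 17.9010 * 122.5440 = 791718.2699 W

791718.2699 W


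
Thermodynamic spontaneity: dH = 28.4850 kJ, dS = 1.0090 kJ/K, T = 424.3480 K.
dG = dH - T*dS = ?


T*dS = 424.3480 * 1.0090 = 428.1671 kJ
dG = 28.4850 - 428.1671 = -399.6821 kJ (spontaneous)

dG = -399.6821 kJ, spontaneous


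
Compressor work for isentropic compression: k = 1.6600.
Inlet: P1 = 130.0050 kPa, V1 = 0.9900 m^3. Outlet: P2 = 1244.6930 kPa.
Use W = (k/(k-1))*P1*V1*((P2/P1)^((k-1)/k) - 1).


(k-1)/k = 0.3976
(P2/P1)^exp = 2.4551
W = 2.5152 * 130.0050 * 0.9900 * (2.4551 - 1) = 471.0479 kJ

471.0479 kJ


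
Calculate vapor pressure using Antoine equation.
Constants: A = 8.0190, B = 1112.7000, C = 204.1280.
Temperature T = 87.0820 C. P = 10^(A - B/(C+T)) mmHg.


C+T = 291.2100
B/(C+T) = 3.8210
log10(P) = 8.0190 - 3.8210 = 4.1980
P = 10^4.1980 = 15777.7856 mmHg

15777.7856 mmHg


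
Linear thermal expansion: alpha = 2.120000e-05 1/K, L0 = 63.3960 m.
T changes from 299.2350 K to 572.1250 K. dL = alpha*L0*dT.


dT = 272.8900 K
dL = 2.120000e-05 * 63.3960 * 272.8900 = 0.366763 m
L_final = 63.762763 m

dL = 0.366763 m


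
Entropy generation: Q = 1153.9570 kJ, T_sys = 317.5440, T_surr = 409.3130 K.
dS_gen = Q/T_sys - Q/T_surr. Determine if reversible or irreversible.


dS_sys = 1153.9570/317.5440 = 3.6340 kJ/K
dS_surr = -1153.9570/409.3130 = -2.8193 kJ/K
dS_gen = 3.6340 - 2.8193 = 0.8148 kJ/K (irreversible)

dS_gen = 0.8148 kJ/K, irreversible


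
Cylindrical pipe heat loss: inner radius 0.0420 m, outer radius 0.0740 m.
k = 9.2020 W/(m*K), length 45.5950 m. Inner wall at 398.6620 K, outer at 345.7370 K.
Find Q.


dT = 52.9250 K
ln(ro/ri) = 0.5664
Q = 2*pi*9.2020*45.5950*52.9250 / 0.5664 = 246331.7595 W

246331.7595 W


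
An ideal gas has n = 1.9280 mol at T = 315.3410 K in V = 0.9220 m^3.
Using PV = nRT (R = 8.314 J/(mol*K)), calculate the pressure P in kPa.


P = nRT/V = 1.9280 * 8.314 * 315.3410 / 0.9220
= 5054.7245 / 0.9220 = 5482.3476 Pa = 5.4823 kPa

5.4823 kPa


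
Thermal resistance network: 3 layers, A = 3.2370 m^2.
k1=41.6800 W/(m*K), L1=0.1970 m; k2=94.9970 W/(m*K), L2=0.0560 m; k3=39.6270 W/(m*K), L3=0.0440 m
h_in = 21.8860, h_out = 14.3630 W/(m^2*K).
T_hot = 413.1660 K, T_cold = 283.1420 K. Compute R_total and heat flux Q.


R_conv_in = 1/(21.8860*3.2370) = 0.0141
R_1 = 0.1970/(41.6800*3.2370) = 0.0015
R_2 = 0.0560/(94.9970*3.2370) = 0.0002
R_3 = 0.0440/(39.6270*3.2370) = 0.0003
R_conv_out = 1/(14.3630*3.2370) = 0.0215
R_total = 0.0376 K/W
Q = 130.0240 / 0.0376 = 3457.2392 W

R_total = 0.0376 K/W, Q = 3457.2392 W


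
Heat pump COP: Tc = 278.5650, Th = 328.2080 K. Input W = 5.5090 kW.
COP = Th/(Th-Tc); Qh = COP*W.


COP = 328.2080 / 49.6430 = 6.6114
Qh = 6.6114 * 5.5090 = 36.4220 kW

COP = 6.6114, Qh = 36.4220 kW


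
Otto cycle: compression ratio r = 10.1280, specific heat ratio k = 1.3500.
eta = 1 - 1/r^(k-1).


r^(k-1) = 2.2487
eta = 1 - 1/2.2487 = 0.5553 = 55.5300%

55.5300%


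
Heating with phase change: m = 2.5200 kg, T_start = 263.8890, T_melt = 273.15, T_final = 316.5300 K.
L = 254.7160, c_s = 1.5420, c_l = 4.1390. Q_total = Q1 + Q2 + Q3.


Q1 (sensible, solid) = 2.5200 * 1.5420 * 9.2610 = 35.9868 kJ
Q2 (latent) = 2.5200 * 254.7160 = 641.8843 kJ
Q3 (sensible, liquid) = 2.5200 * 4.1390 * 43.3800 = 452.4655 kJ
Q_total = 1130.3366 kJ

1130.3366 kJ


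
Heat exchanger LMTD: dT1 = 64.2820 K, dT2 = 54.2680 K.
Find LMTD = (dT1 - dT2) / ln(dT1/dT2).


dT1/dT2 = 1.1845
ln(dT1/dT2) = 0.1693
LMTD = 10.0140 / 0.1693 = 59.1337 K

59.1337 K


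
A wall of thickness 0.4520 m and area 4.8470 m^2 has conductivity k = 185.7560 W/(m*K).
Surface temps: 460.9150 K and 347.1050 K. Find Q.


dT = 113.8100 K
Q = 185.7560 * 4.8470 * 113.8100 / 0.4520 = 226703.3088 W

226703.3088 W


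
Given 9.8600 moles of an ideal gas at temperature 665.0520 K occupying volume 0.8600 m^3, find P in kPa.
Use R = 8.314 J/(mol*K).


P = nRT/V = 9.8600 * 8.314 * 665.0520 / 0.8600
= 54518.3294 / 0.8600 = 63393.4062 Pa = 63.3934 kPa

63.3934 kPa


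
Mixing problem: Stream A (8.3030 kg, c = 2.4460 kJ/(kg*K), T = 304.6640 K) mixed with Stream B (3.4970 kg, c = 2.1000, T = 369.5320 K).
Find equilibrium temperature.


num = 8901.1954
den = 27.6528
Tf = 321.8908 K

321.8908 K


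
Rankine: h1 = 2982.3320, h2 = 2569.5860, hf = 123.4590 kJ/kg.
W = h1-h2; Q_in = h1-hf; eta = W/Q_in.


W = 412.7460 kJ/kg
Q_in = 2858.8730 kJ/kg
eta = 0.1444 = 14.4374%

eta = 14.4374%


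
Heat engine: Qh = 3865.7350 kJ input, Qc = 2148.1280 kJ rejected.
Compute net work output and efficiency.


W = 3865.7350 - 2148.1280 = 1717.6070 kJ
eta = 1717.6070 / 3865.7350 = 0.4443 = 44.4316%

W = 1717.6070 kJ, eta = 44.4316%


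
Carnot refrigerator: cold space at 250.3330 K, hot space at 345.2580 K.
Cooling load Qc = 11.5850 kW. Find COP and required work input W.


COP = 250.3330 / 94.9250 = 2.6372
W = 11.5850 / 2.6372 = 4.3930 kW

COP = 2.6372, W = 4.3930 kW


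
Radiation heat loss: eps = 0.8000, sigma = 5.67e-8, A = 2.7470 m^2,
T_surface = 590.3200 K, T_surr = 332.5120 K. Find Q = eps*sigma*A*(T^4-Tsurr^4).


T^4 = 1.2144e+11
Tsurr^4 = 1.2224e+10
Q = 0.8000 * 5.67e-8 * 2.7470 * 1.0921e+11 = 13608.2757 W

13608.2757 W


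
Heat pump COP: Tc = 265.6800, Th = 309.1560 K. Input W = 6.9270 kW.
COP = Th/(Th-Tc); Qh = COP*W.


COP = 309.1560 / 43.4760 = 7.1110
Qh = 7.1110 * 6.9270 = 49.2576 kW

COP = 7.1110, Qh = 49.2576 kW


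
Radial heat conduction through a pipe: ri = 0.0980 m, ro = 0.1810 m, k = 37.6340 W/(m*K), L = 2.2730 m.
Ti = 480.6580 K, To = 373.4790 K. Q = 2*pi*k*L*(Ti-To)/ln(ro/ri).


dT = 107.1790 K
ln(ro/ri) = 0.6135
Q = 2*pi*37.6340*2.2730*107.1790 / 0.6135 = 93893.1477 W

93893.1477 W


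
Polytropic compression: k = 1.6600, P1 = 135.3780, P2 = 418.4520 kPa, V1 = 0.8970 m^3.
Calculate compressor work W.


(k-1)/k = 0.3976
(P2/P1)^exp = 1.5662
W = 2.5152 * 135.3780 * 0.8970 * (1.5662 - 1) = 172.9436 kJ

172.9436 kJ


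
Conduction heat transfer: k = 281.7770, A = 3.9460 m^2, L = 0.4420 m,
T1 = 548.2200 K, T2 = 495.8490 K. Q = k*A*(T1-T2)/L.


dT = 52.3710 K
Q = 281.7770 * 3.9460 * 52.3710 / 0.4420 = 131744.1134 W

131744.1134 W


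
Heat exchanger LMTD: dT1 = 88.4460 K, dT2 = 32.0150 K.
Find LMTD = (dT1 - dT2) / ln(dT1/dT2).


dT1/dT2 = 2.7626
ln(dT1/dT2) = 1.0162
LMTD = 56.4310 / 1.0162 = 55.5321 K

55.5321 K


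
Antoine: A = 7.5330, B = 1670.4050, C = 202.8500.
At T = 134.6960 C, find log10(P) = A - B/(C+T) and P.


C+T = 337.5460
B/(C+T) = 4.9487
log10(P) = 7.5330 - 4.9487 = 2.5843
P = 10^2.5843 = 383.9957 mmHg

383.9957 mmHg


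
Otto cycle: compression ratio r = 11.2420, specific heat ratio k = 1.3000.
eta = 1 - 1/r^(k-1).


r^(k-1) = 2.0666
eta = 1 - 1/2.0666 = 0.5161 = 51.6110%

51.6110%


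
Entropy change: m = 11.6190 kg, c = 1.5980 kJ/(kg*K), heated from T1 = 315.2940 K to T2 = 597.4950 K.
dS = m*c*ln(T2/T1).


T2/T1 = 1.8950
ln(T2/T1) = 0.6392
dS = 11.6190 * 1.5980 * 0.6392 = 11.8689 kJ/K

11.8689 kJ/K


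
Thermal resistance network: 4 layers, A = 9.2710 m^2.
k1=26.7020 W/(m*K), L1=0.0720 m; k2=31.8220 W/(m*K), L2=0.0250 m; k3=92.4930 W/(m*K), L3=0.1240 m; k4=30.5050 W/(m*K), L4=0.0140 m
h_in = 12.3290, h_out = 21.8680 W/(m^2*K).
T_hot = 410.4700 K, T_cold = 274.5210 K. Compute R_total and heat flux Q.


R_conv_in = 1/(12.3290*9.2710) = 0.0087
R_1 = 0.0720/(26.7020*9.2710) = 0.0003
R_2 = 0.0250/(31.8220*9.2710) = 8.4740e-05
R_3 = 0.1240/(92.4930*9.2710) = 0.0001
R_4 = 0.0140/(30.5050*9.2710) = 4.9503e-05
R_conv_out = 1/(21.8680*9.2710) = 0.0049
R_total = 0.0143 K/W
Q = 135.9490 / 0.0143 = 9539.6757 W

R_total = 0.0143 K/W, Q = 9539.6757 W


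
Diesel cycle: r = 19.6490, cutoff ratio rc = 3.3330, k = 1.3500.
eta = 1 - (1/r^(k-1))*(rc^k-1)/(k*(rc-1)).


r^(k-1) = 2.8358
rc^k = 5.0796
eta = 0.5432 = 54.3230%

54.3230%


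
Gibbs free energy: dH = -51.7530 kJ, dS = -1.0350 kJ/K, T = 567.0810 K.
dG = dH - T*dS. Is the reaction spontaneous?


T*dS = 567.0810 * -1.0350 = -586.9288 kJ
dG = -51.7530 + 586.9288 = 535.1758 kJ (non-spontaneous)

dG = 535.1758 kJ, non-spontaneous


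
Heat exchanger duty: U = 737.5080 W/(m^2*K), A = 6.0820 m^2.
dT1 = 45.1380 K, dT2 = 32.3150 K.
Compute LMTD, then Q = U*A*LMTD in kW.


LMTD = 38.3700 K
Q = 737.5080 * 6.0820 * 38.3700 = 172109.7668 W = 172.1098 kW

172.1098 kW


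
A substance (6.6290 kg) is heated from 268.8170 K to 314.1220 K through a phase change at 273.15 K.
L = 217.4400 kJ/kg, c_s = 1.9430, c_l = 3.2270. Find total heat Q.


Q1 (sensible, solid) = 6.6290 * 1.9430 * 4.3330 = 55.8097 kJ
Q2 (latent) = 6.6290 * 217.4400 = 1441.4098 kJ
Q3 (sensible, liquid) = 6.6290 * 3.2270 * 40.9720 = 876.4641 kJ
Q_total = 2373.6836 kJ

2373.6836 kJ


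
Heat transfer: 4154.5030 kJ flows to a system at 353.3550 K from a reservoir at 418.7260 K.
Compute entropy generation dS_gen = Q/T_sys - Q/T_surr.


dS_sys = 4154.5030/353.3550 = 11.7573 kJ/K
dS_surr = -4154.5030/418.7260 = -9.9218 kJ/K
dS_gen = 11.7573 - 9.9218 = 1.8355 kJ/K (irreversible)

dS_gen = 1.8355 kJ/K, irreversible


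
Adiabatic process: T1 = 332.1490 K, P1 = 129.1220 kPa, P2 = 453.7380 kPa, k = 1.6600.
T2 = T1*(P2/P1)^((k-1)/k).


(k-1)/k = 0.3976
(P2/P1)^exp = 1.6482
T2 = 332.1490 * 1.6482 = 547.4440 K

547.4440 K


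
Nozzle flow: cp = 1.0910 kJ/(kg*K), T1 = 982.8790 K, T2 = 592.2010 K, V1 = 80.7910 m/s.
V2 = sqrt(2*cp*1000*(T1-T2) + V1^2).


dT = 390.6780 K
2*cp*1000*dT = 852459.3960
V1^2 = 6527.1857
V2 = sqrt(858986.5817) = 926.8153 m/s

926.8153 m/s


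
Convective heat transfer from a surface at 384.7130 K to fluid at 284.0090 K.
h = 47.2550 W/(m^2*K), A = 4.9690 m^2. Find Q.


dT = 100.7040 K
Q = 47.2550 * 4.9690 * 100.7040 = 23646.3158 W

23646.3158 W


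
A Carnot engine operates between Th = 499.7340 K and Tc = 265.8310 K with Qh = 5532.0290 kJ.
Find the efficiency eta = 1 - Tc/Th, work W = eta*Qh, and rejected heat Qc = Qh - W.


eta = 1 - 265.8310/499.7340 = 0.4681
W = 0.4681 * 5532.0290 = 2589.2939 kJ
Qc = 5532.0290 - 2589.2939 = 2942.7351 kJ

eta = 46.8055%, W = 2589.2939 kJ, Qc = 2942.7351 kJ


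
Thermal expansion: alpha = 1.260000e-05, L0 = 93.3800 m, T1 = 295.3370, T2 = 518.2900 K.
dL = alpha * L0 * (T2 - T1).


dT = 222.9530 K
dL = 1.260000e-05 * 93.3800 * 222.9530 = 0.262324 m
L_final = 93.642324 m

dL = 0.262324 m


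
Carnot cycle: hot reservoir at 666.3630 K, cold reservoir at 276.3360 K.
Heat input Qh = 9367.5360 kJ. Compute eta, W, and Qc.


eta = 1 - 276.3360/666.3630 = 0.5853
W = 0.5853 * 9367.5360 = 5482.8854 kJ
Qc = 9367.5360 - 5482.8854 = 3884.6506 kJ

eta = 58.5307%, W = 5482.8854 kJ, Qc = 3884.6506 kJ


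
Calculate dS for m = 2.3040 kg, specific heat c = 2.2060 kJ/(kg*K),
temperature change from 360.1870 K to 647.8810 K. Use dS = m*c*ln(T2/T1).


T2/T1 = 1.7987
ln(T2/T1) = 0.5871
dS = 2.3040 * 2.2060 * 0.5871 = 2.9839 kJ/K

2.9839 kJ/K


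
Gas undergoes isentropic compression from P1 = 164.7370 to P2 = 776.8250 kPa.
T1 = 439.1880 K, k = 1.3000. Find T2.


(k-1)/k = 0.2308
(P2/P1)^exp = 1.4303
T2 = 439.1880 * 1.4303 = 628.1754 K

628.1754 K


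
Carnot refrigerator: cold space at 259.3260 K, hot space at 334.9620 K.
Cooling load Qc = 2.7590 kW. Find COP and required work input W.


COP = 259.3260 / 75.6360 = 3.4286
W = 2.7590 / 3.4286 = 0.8047 kW

COP = 3.4286, W = 0.8047 kW


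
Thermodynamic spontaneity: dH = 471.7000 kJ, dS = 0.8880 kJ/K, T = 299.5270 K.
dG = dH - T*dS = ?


T*dS = 299.5270 * 0.8880 = 265.9800 kJ
dG = 471.7000 - 265.9800 = 205.7200 kJ (non-spontaneous)

dG = 205.7200 kJ, non-spontaneous


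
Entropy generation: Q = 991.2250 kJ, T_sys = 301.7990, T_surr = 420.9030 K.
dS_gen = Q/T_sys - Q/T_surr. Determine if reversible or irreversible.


dS_sys = 991.2250/301.7990 = 3.2844 kJ/K
dS_surr = -991.2250/420.9030 = -2.3550 kJ/K
dS_gen = 3.2844 - 2.3550 = 0.9294 kJ/K (irreversible)

dS_gen = 0.9294 kJ/K, irreversible


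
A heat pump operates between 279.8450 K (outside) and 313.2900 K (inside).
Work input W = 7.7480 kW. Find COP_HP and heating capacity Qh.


COP = 313.2900 / 33.4450 = 9.3673
Qh = 9.3673 * 7.7480 = 72.5780 kW

COP = 9.3673, Qh = 72.5780 kW


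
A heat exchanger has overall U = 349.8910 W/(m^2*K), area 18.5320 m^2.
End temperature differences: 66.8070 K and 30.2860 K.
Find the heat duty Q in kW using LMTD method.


LMTD = 46.1635 K
Q = 349.8910 * 18.5320 * 46.1635 = 299332.6524 W = 299.3327 kW

299.3327 kW


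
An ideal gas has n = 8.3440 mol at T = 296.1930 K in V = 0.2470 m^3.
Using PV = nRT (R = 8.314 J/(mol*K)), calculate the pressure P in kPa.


P = nRT/V = 8.3440 * 8.314 * 296.1930 / 0.2470
= 20547.5055 / 0.2470 = 83188.2815 Pa = 83.1883 kPa

83.1883 kPa


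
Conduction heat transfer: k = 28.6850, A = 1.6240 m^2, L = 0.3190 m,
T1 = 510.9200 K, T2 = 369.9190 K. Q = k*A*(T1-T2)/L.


dT = 141.0010 K
Q = 28.6850 * 1.6240 * 141.0010 / 0.3190 = 20590.7606 W

20590.7606 W


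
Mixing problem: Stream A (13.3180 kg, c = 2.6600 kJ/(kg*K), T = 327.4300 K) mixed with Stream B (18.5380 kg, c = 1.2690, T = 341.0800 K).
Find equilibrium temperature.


num = 19623.3081
den = 58.9506
Tf = 332.8771 K

332.8771 K


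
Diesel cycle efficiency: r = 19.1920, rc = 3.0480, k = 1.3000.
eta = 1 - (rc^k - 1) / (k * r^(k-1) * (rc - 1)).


r^(k-1) = 2.4263
rc^k = 4.2581
eta = 0.4956 = 49.5618%

49.5618%


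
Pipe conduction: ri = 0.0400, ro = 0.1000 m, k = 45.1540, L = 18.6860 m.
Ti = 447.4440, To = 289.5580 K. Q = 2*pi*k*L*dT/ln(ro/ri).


dT = 157.8860 K
ln(ro/ri) = 0.9163
Q = 2*pi*45.1540*18.6860*157.8860 / 0.9163 = 913487.8386 W

913487.8386 W


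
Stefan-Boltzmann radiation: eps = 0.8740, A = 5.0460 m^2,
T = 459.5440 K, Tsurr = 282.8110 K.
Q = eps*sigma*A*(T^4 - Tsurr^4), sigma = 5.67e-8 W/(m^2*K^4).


T^4 = 4.4597e+10
Tsurr^4 = 6.3971e+09
Q = 0.8740 * 5.67e-8 * 5.0460 * 3.8200e+10 = 9552.2755 W

9552.2755 W


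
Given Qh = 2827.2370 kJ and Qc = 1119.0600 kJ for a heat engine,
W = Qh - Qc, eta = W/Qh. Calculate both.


W = 2827.2370 - 1119.0600 = 1708.1770 kJ
eta = 1708.1770 / 2827.2370 = 0.6042 = 60.4186%

W = 1708.1770 kJ, eta = 60.4186%


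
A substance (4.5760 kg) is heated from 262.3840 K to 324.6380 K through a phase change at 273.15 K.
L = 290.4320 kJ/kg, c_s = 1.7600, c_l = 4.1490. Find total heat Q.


Q1 (sensible, solid) = 4.5760 * 1.7600 * 10.7660 = 86.7068 kJ
Q2 (latent) = 4.5760 * 290.4320 = 1329.0168 kJ
Q3 (sensible, liquid) = 4.5760 * 4.1490 * 51.4880 = 977.5421 kJ
Q_total = 2393.2657 kJ

2393.2657 kJ


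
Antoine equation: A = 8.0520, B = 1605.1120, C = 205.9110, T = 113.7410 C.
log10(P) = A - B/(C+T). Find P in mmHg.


C+T = 319.6520
B/(C+T) = 5.0214
log10(P) = 8.0520 - 5.0214 = 3.0306
P = 10^3.0306 = 1072.9122 mmHg

1072.9122 mmHg


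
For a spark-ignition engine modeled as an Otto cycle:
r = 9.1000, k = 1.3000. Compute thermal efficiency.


r^(k-1) = 1.9396
eta = 1 - 1/1.9396 = 0.4844 = 48.4430%

48.4430%


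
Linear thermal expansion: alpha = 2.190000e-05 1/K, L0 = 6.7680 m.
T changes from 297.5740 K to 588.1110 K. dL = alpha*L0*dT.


dT = 290.5370 K
dL = 2.190000e-05 * 6.7680 * 290.5370 = 0.043063 m
L_final = 6.811063 m

dL = 0.043063 m


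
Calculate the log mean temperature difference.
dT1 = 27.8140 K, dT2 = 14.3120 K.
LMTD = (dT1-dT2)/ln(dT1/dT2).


dT1/dT2 = 1.9434
ln(dT1/dT2) = 0.6644
LMTD = 13.5020 / 0.6644 = 20.3208 K

20.3208 K


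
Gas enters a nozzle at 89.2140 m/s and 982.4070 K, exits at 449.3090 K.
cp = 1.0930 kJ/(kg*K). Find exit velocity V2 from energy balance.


dT = 533.0980 K
2*cp*1000*dT = 1165352.2280
V1^2 = 7959.1378
V2 = sqrt(1173311.3658) = 1083.1950 m/s

1083.1950 m/s


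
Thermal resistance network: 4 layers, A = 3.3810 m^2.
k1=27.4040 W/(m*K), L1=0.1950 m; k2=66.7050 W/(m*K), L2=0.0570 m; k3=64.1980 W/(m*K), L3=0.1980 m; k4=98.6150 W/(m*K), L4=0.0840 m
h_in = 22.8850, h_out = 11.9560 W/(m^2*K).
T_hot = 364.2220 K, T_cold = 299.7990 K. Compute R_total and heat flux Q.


R_conv_in = 1/(22.8850*3.3810) = 0.0129
R_1 = 0.1950/(27.4040*3.3810) = 0.0021
R_2 = 0.0570/(66.7050*3.3810) = 0.0003
R_3 = 0.1980/(64.1980*3.3810) = 0.0009
R_4 = 0.0840/(98.6150*3.3810) = 0.0003
R_conv_out = 1/(11.9560*3.3810) = 0.0247
R_total = 0.0412 K/W
Q = 64.4230 / 0.0412 = 1564.2735 W

R_total = 0.0412 K/W, Q = 1564.2735 W


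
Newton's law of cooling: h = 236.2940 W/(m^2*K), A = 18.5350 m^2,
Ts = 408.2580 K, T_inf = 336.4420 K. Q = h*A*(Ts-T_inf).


dT = 71.8160 K
Q = 236.2940 * 18.5350 * 71.8160 = 314533.2024 W

314533.2024 W


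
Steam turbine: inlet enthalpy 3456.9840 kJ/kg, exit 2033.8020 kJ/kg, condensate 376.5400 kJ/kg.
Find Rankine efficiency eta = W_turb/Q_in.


W = 1423.1820 kJ/kg
Q_in = 3080.4440 kJ/kg
eta = 0.4620 = 46.2005%

eta = 46.2005%


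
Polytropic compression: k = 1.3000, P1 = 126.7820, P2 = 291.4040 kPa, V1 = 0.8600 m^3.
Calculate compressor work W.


(k-1)/k = 0.2308
(P2/P1)^exp = 1.2117
W = 4.3333 * 126.7820 * 0.8600 * (1.2117 - 1) = 100.0408 kJ

100.0408 kJ


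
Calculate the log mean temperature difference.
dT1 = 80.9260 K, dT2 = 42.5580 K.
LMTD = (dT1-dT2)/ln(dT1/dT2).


dT1/dT2 = 1.9015
ln(dT1/dT2) = 0.6427
LMTD = 38.3680 / 0.6427 = 59.7012 K

59.7012 K


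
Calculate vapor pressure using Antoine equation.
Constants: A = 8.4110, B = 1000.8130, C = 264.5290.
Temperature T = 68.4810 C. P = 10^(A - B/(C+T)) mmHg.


C+T = 333.0100
B/(C+T) = 3.0054
log10(P) = 8.4110 - 3.0054 = 5.4056
P = 10^5.4056 = 254475.4004 mmHg

254475.4004 mmHg


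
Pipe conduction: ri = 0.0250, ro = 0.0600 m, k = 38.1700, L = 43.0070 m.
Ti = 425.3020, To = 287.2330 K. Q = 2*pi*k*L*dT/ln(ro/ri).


dT = 138.0690 K
ln(ro/ri) = 0.8755
Q = 2*pi*38.1700*43.0070*138.0690 / 0.8755 = 1626659.7266 W

1626659.7266 W


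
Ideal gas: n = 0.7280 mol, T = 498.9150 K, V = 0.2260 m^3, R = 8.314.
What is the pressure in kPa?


P = nRT/V = 0.7280 * 8.314 * 498.9150 / 0.2260
= 3019.7289 / 0.2260 = 13361.6325 Pa = 13.3616 kPa

13.3616 kPa


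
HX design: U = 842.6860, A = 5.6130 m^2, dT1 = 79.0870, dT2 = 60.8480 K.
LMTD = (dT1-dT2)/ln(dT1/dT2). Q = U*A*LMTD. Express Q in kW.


LMTD = 69.5695 K
Q = 842.6860 * 5.6130 * 69.5695 = 329063.3974 W = 329.0634 kW

329.0634 kW


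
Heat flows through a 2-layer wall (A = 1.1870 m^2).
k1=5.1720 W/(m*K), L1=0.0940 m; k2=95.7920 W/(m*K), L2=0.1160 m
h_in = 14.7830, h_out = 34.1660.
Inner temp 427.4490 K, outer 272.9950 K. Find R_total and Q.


R_conv_in = 1/(14.7830*1.1870) = 0.0570
R_1 = 0.0940/(5.1720*1.1870) = 0.0153
R_2 = 0.1160/(95.7920*1.1870) = 0.0010
R_conv_out = 1/(34.1660*1.1870) = 0.0247
R_total = 0.0980 K/W
Q = 154.4540 / 0.0980 = 1576.4152 W

R_total = 0.0980 K/W, Q = 1576.4152 W


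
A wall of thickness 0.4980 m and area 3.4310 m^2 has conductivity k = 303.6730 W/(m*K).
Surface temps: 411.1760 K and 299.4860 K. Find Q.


dT = 111.6900 K
Q = 303.6730 * 3.4310 * 111.6900 / 0.4980 = 233674.7820 W

233674.7820 W


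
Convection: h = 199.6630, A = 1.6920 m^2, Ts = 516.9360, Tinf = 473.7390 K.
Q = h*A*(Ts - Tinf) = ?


dT = 43.1970 K
Q = 199.6630 * 1.6920 * 43.1970 = 14593.2337 W

14593.2337 W


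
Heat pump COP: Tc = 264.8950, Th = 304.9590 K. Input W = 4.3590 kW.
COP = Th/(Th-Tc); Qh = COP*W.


COP = 304.9590 / 40.0640 = 7.6118
Qh = 7.6118 * 4.3590 = 33.1798 kW

COP = 7.6118, Qh = 33.1798 kW


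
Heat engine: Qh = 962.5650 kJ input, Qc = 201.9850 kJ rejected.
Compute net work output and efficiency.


W = 962.5650 - 201.9850 = 760.5800 kJ
eta = 760.5800 / 962.5650 = 0.7902 = 79.0160%

W = 760.5800 kJ, eta = 79.0160%


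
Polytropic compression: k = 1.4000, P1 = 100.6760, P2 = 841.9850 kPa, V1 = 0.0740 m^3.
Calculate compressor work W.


(k-1)/k = 0.2857
(P2/P1)^exp = 1.8346
W = 3.5000 * 100.6760 * 0.0740 * (1.8346 - 1) = 21.7617 kJ

21.7617 kJ


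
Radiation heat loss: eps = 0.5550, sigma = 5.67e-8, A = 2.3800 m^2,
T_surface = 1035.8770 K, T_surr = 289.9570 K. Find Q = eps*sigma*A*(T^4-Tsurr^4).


T^4 = 1.1514e+12
Tsurr^4 = 7.0686e+09
Q = 0.5550 * 5.67e-8 * 2.3800 * 1.1443e+12 = 85706.0312 W

85706.0312 W
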